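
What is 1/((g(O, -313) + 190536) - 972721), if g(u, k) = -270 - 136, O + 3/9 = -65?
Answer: -1/782591 ≈ -1.2778e-6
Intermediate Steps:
O = -196/3 (O = -1/3 - 65 = -196/3 ≈ -65.333)
g(u, k) = -406
1/((g(O, -313) + 190536) - 972721) = 1/((-406 + 190536) - 972721) = 1/(190130 - 972721) = 1/(-782591) = -1/782591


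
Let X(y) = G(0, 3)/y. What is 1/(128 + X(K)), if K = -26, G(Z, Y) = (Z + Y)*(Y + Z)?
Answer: 26/3319 ≈ 0.0078337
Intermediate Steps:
G(Z, Y) = (Y + Z)**2 (G(Z, Y) = (Y + Z)*(Y + Z) = (Y + Z)**2)
X(y) = 9/y (X(y) = (3 + 0)**2/y = 3**2/y = 9/y)
1/(128 + X(K)) = 1/(128 + 9/(-26)) = 1/(128 + 9*(-1/26)) = 1/(128 - 9/26) = 1/(3319/26) = 26/3319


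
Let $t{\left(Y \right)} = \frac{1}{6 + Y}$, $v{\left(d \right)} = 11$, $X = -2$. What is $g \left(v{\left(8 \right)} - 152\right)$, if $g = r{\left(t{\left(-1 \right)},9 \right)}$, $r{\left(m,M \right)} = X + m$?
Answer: $\frac{1269}{5} \approx 253.8$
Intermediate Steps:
$r{\left(m,M \right)} = -2 + m$
$g = - \frac{9}{5}$ ($g = -2 + \frac{1}{6 - 1} = -2 + \frac{1}{5} = - \frac{9}{5} \approx -1.8$)
$g \left(v{\left(8 \right)} - 152\right) = - \frac{9 \left(11 - 152\right)}{5} = \left(- \frac{9}{5}\right) \left(-141\right) = \frac{1269}{5}$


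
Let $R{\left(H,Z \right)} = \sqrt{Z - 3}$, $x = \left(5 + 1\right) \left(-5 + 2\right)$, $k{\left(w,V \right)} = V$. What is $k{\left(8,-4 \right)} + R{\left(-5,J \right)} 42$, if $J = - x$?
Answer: $-4 + 42 \sqrt{15} \approx 158.67$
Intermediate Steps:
$x = -18$ ($x = 6 \left(-3\right) = -18$)
$J = 18$ ($J = \left(-1\right) \left(-18\right) = 18$)
$R{\left(H,Z \right)} = \sqrt{-3 + Z}$
$k{\left(8,-4 \right)} + R{\left(-5,J \right)} 42 = -4 + \sqrt{-3 + 18} \cdot 42 = -4 + \sqrt{15} \cdot 42 = -4 + 42 \sqrt{15}$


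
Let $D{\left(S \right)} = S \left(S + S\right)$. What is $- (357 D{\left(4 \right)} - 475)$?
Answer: $-10949$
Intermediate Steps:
$D{\left(S \right)} = 2 S^{2}$ ($D{\left(S \right)} = S 2 S = 2 S^{2}$)
$- (357 D{\left(4 \right)} - 475) = - (357 \cdot 2 \cdot 4^{2} - 475) = - (357 \cdot 2 \cdot 16 - 475) = - (357 \cdot 32 - 475) = - (11424 - 475) = \left(-1\right) 10949 = -10949$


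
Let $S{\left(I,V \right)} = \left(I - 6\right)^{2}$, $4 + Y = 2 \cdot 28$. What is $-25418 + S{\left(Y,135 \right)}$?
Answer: $-23302$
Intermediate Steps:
$Y = 52$ ($Y = -4 + 2 \cdot 28 = -4 + 56 = 52$)
$S{\left(I,V \right)} = \left(-6 + I\right)^{2}$
$-25418 + S{\left(Y,135 \right)} = -25418 + \left(-6 + 52\right)^{2} = -25418 + 46^{2} = -25418 + 2116 = -23302$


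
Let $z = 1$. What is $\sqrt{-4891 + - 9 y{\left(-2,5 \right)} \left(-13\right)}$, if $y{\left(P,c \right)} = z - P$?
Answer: $2 i \sqrt{1135} \approx 67.38 i$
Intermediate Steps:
$y{\left(P,c \right)} = 1 - P$
$\sqrt{-4891 + - 9 y{\left(-2,5 \right)} \left(-13\right)} = \sqrt{-4891 + - 9 \left(1 - -2\right) \left(-13\right)} = \sqrt{-4891 + - 9 \left(1 + 2\right) \left(-13\right)} = \sqrt{-4891 + \left(-9\right) 3 \left(-13\right)} = \sqrt{-4891 - -351} = \sqrt{-4891 + 351} = \sqrt{-4540} = 2 i \sqrt{1135}$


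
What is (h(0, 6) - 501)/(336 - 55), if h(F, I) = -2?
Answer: -503/281 ≈ -1.7900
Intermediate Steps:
(h(0, 6) - 501)/(336 - 55) = (-2 - 501)/(336 - 55) = -503/281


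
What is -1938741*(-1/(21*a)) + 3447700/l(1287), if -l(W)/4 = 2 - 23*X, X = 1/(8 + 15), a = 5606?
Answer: -4831859229/5606 ≈ -8.6191e+5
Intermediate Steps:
X = 1/23 ≈ 0.043478
l(W) = -4 (l(W) = -4*(2 - 23*1/23) = -4*(2 - 1) = -4*1 = -4)
-1938741*(-1/(21*a)) + 3447700/l(1287) = -1938741/((-21*5606)) + 3447700/(-4) = -1938741/(-117726) + 3447700*(-1/4) = -1938741*(-1/117726) - 861925 = 92321/5606 - 861925 = -4831859229/5606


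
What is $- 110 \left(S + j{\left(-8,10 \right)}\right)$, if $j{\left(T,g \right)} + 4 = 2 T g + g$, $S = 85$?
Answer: $7590$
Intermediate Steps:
$j{\left(T,g \right)} = -4 + g + 2 T g$ ($j{\left(T,g \right)} = -4 + \left(2 T g + g\right) = -4 + \left(g + 2 T g\right) = -4 + g + 2 T g$)
$- 110 \left(S + j{\left(-8,10 \right)}\right) = - 110 \left(85 + \left(-4 + 10 + 2 \left(-8\right) 10\right)\right) = - 110 \left(85 - 154\right) = \left(-110\right) \left(-69\right) = 7590$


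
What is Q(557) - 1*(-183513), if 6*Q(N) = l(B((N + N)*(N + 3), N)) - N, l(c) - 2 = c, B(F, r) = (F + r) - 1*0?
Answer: 862460/3 ≈ 2.8749e+5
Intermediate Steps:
B(F, r) = F + r (B(F, r) = (F + r) + 0 = F + r)
l(c) = 2 + c
Q(N) = ⅓ + N*(3 + N)/3 (Q(N) = ((2 + ((N + N)*(N + 3) + N)) - N)/6 = ((2 + ((2*N)*(3 + N) + N)) - N)/6 = ((2 + (2*N*(3 + N) + N)) - N)/6 = ((2 + (N + 2*N*(3 + N))) - N)/6 = ((2 + N + 2*N*(3 + N)) - N)/6 = (2 + 2*N*(3 + N))/6 = ⅓ + N*(3 + N)/3)
Q(557) - 1*(-183513) = (⅓ + (⅓)*557*(3 + 557)) - 1*(-183513) = (⅓ + (⅓)*557*560) + 183513 = (⅓ + 311920/3) + 183513 = 311921/3 + 183513 = 862460/3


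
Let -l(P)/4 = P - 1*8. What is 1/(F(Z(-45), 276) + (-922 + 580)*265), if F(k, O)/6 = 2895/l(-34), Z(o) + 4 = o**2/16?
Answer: -28/2534745 ≈ -1.1046e-5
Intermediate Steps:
l(P) = 32 - 4*P (l(P) = -4*(P - 1*8) = -4*(P - 8) = -4*(-8 + P) = 32 - 4*P)
Z(o) = -4 + o**2/16
F(k, O) = 2895/28 (F(k, O) = 6*(2895/(32 - 4*(-34))) = 6*(2895/(32 + 136)) = 6*(2895/168) = 6*(2895*(1/168)) = 6*(965/56) = 2895/28)
1/(F(Z(-45), 276) + (-922 + 580)*265) = 1/(2895/28 + (-922 + 580)*265) = 1/(2895/28 - 342*265) = 1/(2895/28 - 90630) = 1/(-2534745/28) = -28/2534745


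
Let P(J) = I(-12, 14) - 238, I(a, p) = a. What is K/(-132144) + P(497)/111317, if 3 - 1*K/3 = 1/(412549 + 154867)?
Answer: -6437874021299/2782205888617856 ≈ -0.0023139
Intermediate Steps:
K = 5106741/567416 (K = 9 - 3/(412549 + 154867) = 9 - 3/567416 = 5106741/567416 ≈ 9.0000)
P(J) = -250 (P(J) = -12 - 238 = -250)
K/(-132144) + P(497)/111317 = (5106741/567416)/(-132144) - 250/111317 = (5106741/567416)*(-1/132144) - 250*1/111317 = -1702247/24993539968 - 250/111317 = -6437874021299/2782205888617856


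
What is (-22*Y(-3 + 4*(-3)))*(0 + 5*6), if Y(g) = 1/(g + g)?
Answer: 22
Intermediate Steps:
Y(g) = 1/(2*g)
(-22*Y(-3 + 4*(-3)))*(0 + 5*6) = (-11/(-3 + 4*(-3)))*(0 + 5*6) = (-11/(-3 - 12))*(0 + 30) = -11/(-15)*30 = -11*(-1)/15*30 = -22*(-1/30)*30 = (11/15)*30 = 22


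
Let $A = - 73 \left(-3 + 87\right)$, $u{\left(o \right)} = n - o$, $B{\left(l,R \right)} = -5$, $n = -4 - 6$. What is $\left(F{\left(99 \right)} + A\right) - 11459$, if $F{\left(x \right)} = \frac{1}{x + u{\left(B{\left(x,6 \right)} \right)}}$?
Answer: $- \frac{1653553}{94} \approx -17591.0$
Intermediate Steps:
$n = -10$ ($n = -4 - 6 = -10$)
$u{\left(o \right)} = -10 - o$
$A = -6132$ ($A = \left(-73\right) 84 = -6132$)
$F{\left(x \right)} = \frac{1}{-5 + x}$ ($F{\left(x \right)} = \frac{1}{x - 5} = \frac{1}{-5 + x}$)
$\left(F{\left(99 \right)} + A\right) - 11459 = \left(\frac{1}{-5 + 99} - 6132\right) - 11459 = \left(\frac{1}{94} - 6132\right) - 11459 = - \frac{576407}{94} - 11459 = - \frac{1653553}{94}$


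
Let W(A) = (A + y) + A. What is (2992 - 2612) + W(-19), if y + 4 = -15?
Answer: 323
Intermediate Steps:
y = -19 (y = -4 - 15 = -19)
W(A) = -19 + 2*A (W(A) = (A - 19) + A = (-19 + A) + A = -19 + 2*A)
(2992 - 2612) + W(-19) = (2992 - 2612) + (-19 + 2*(-19)) = 380 + (-19 - 38) = 380 - 57 = 323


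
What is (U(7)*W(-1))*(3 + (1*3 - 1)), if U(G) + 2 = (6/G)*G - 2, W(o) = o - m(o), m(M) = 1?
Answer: -20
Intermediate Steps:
W(o) = -1 + o (W(o) = o - 1*1 = o - 1 = -1 + o)
U(G) = 2 (U(G) = -2 + ((6/G)*G - 2) = -2 + (6 - 2) = -2 + 4 = 2)
(U(7)*W(-1))*(3 + (1*3 - 1)) = (2*(-1 - 1))*(3 + (1*3 - 1)) = (2*(-2))*(3 + (3 - 1)) = -4*(3 + 2) = -4*5 = -20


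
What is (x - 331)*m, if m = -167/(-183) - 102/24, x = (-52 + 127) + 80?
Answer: 107492/183 ≈ 587.39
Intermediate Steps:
x = 155 (x = 75 + 80 = 155)
m = -2443/732 (m = -167*(-1/183) - 102*1/24 = 167/183 - 17/4 = -2443/732 ≈ -3.3374)
(x - 331)*m = (155 - 331)*(-2443/732) = -176*(-2443/732) = 107492/183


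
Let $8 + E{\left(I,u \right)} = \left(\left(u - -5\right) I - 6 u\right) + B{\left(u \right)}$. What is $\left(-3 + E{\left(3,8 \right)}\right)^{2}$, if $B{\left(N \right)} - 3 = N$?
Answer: $81$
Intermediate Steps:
$B{\left(N \right)} = 3 + N$
$E{\left(I,u \right)} = -5 - 5 u + I \left(5 + u\right)$ ($E{\left(I,u \right)} = -8 + \left(\left(\left(u - -5\right) I - 6 u\right) + \left(3 + u\right)\right) = -8 + \left(\left(\left(u + 5\right) I - 6 u\right) + \left(3 + u\right)\right) = -8 + \left(\left(\left(5 + u\right) I - 6 u\right) + \left(3 + u\right)\right) = -8 + \left(\left(I \left(5 + u\right) - 6 u\right) + \left(3 + u\right)\right) = -8 + \left(\left(- 6 u + I \left(5 + u\right)\right) + \left(3 + u\right)\right) = -8 + \left(3 - 5 u + I \left(5 + u\right)\right) = -5 - 5 u + I \left(5 + u\right)$)
$\left(-3 + E{\left(3,8 \right)}\right)^{2} = \left(-3 + \left(-5 - 40 + 5 \cdot 3 + 3 \cdot 8\right)\right)^{2} = \left(-3 + \left(-5 - 40 + 15 + 24\right)\right)^{2} = \left(-3 - 6\right)^{2} = \left(-9\right)^{2} = 81$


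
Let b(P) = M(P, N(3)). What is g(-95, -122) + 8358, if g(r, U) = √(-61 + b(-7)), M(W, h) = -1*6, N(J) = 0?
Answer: 8358 + I*√67 ≈ 8358.0 + 8.1853*I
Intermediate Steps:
M(W, h) = -6
b(P) = -6
g(r, U) = I*√67 (g(r, U) = √(-61 - 6) = √(-67) = I*√67)
g(-95, -122) + 8358 = I*√67 + 8358 = 8358 + I*√67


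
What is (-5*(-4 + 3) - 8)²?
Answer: 9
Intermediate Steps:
(-5*(-4 + 3) - 8)² = (-5*(-1) - 8)² = (5 - 8)² = (-3)² = 9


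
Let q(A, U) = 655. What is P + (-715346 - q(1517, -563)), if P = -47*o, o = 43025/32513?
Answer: -23281362688/32513 ≈ -7.1606e+5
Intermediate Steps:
o = 43025/32513 (o = 43025*(1/32513) = 43025/32513 ≈ 1.3233)
P = -2022175/32513 (P = -47*43025/32513 = -2022175/32513 ≈ -62.196)
P + (-715346 - q(1517, -563)) = -2022175/32513 + (-715346 - 1*655) = -2022175/32513 + (-715346 - 655) = -2022175/32513 - 716001 = -23281362688/32513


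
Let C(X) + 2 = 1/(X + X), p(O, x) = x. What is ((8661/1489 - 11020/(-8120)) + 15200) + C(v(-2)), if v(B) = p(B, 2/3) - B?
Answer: 2535767693/166768 ≈ 15205.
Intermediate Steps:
v(B) = ⅔ - B (v(B) = 2/3 - B = 2*(⅓) - B = ⅔ - B)
C(X) = -2 + 1/(2*X) (C(X) = -2 + 1/(X + X) = -2 + 1/(2*X))
((8661/1489 - 11020/(-8120)) + 15200) + C(v(-2)) = ((8661/1489 - 11020/(-8120)) + 15200) + (-2 + 1/(2*(⅔ - 1*(-2)))) = ((8661*(1/1489) - 11020*(-1/8120)) + 15200) + (-2 + 1/(2*(⅔ + 2))) = ((8661/1489 + 19/14) + 15200) + (-2 + 1/(2*(8/3))) = (149545/20846 + 15200) + (-2 + (½)*(3/8)) = 317008745/20846 + (-2 + 3/16) = 317008745/20846 - 29/16 = 2535767693/166768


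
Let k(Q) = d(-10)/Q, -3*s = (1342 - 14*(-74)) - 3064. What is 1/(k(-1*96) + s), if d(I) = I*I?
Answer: 8/1821 ≈ 0.0043932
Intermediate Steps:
d(I) = I²
s = 686/3 (s = -((1342 - 14*(-74)) - 3064)/3 = -((1342 + 1036) - 3064)/3 = -(2378 - 3064)/3 = -⅓*(-686) = 686/3 ≈ 228.67)
k(Q) = 100/Q (k(Q) = (-10)²/Q = 100/Q)
1/(k(-1*96) + s) = 1/(100/((-1*96)) + 686/3) = 1/(100/(-96) + 686/3) = 1/(100*(-1/96) + 686/3) = 1/(-25/24 + 686/3) = 1/(1821/8) = 8/1821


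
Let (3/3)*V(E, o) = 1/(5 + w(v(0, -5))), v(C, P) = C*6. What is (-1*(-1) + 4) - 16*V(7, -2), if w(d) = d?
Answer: 9/5 ≈ 1.8000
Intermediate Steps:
v(C, P) = 6*C
V(E, o) = ⅕ (V(E, o) = 1/(5 + 6*0) = 1/(5 + 0) = 1/5 = ⅕)
(-1*(-1) + 4) - 16*V(7, -2) = (-1*(-1) + 4) - 16*⅕ = (1 + 4) - 16/5 = 5 - 16/5 = 9/5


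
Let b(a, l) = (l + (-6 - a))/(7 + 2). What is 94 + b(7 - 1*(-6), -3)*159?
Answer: -884/3 ≈ -294.67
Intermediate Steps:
b(a, l) = -⅔ - a/9 + l/9 (b(a, l) = (-6 + l - a)/9 = (-6 + l - a)*(⅑) = -⅔ - a/9 + l/9)
94 + b(7 - 1*(-6), -3)*159 = 94 + (-⅔ - (7 - 1*(-6))/9 + (⅑)*(-3))*159 = 94 + (-⅔ - (7 + 6)/9 - ⅓)*159 = 94 + (-⅔ - ⅑*13 - ⅓)*159 = 94 + (-⅔ - 13/9 - ⅓)*159 = 94 - 22/9*159 = 94 - 1166/3 = -884/3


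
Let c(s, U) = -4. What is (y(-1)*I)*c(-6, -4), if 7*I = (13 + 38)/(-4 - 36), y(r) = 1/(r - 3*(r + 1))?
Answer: -51/70 ≈ -0.72857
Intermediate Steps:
y(r) = 1/(-3 - 2*r) (y(r) = 1/(r - 3*(1 + r)) = 1/(r + (-3 - 3*r)) = 1/(-3 - 2*r))
I = -51/280 (I = ((13 + 38)/(-4 - 36))/7 = (51/(-40))/7 = (51*(-1/40))/7 = (1/7)*(-51/40) = -51/280 ≈ -0.18214)
(y(-1)*I)*c(-6, -4) = (-1/(3 + 2*(-1))*(-51/280))*(-4) = (-1/(3 - 2)*(-51/280))*(-4) = (-1/1*(-51/280))*(-4) = (-1*1*(-51/280))*(-4) = -1*(-51/280)*(-4) = (51/280)*(-4) = -51/70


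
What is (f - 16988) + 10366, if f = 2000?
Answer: -4622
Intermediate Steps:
(f - 16988) + 10366 = (2000 - 16988) + 10366 = -14988 + 10366 = -4622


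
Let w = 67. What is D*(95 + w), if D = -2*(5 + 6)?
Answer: -3564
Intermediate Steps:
D = -22 (D = -2*11 = -22)
D*(95 + w) = -22*(95 + 67) = -22*162 = -3564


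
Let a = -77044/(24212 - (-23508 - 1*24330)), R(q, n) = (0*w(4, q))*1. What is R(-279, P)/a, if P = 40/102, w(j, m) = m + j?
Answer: 0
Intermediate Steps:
w(j, m) = j + m
P = 20/51 (P = 40*(1/102) = 20/51 ≈ 0.39216)
R(q, n) = 0 (R(q, n) = (0*(4 + q))*1 = 0*1 = 0)
a = -3502/3275 (a = -77044/(24212 - (-23508 - 24330)) = -77044/(24212 - 1*(-47838)) = -77044/(24212 + 47838) = -77044/72050 = -77044*1/72050 = -3502/3275 ≈ -1.0693)
R(-279, P)/a = 0/(-3502/3275) = 0*(-3275/3502) = 0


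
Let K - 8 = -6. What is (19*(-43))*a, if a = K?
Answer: -1634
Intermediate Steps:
K = 2 (K = 8 - 6 = 2)
a = 2
(19*(-43))*a = (19*(-43))*2 = -817*2 = -1634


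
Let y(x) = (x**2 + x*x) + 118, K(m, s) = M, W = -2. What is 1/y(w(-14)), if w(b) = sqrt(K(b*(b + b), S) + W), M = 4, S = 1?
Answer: 1/122 ≈ 0.0081967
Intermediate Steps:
K(m, s) = 4
w(b) = sqrt(2) (w(b) = sqrt(4 - 2) = sqrt(2))
y(x) = 118 + 2*x**2 (y(x) = (x**2 + x**2) + 118 = 2*x**2 + 118 = 118 + 2*x**2)
1/y(w(-14)) = 1/(118 + 2*(sqrt(2))**2) = 1/(118 + 2*2) = 1/(118 + 4) = 1/122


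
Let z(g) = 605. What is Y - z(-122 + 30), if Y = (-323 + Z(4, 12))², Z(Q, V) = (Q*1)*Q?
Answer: 93644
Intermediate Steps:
Z(Q, V) = Q² (Z(Q, V) = Q*Q = Q²)
Y = 94249 (Y = (-323 + 4²)² = (-323 + 16)² = (-307)² = 94249)
Y - z(-122 + 30) = 94249 - 1*605 = 94249 - 605 = 93644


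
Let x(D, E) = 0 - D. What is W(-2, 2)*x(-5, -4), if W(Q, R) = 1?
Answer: 5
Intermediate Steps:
x(D, E) = -D
W(-2, 2)*x(-5, -4) = 1*(-1*(-5)) = 1*5 = 5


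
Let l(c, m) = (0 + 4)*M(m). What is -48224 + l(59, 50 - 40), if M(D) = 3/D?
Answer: -241114/5 ≈ -48223.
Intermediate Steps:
l(c, m) = 12/m (l(c, m) = (0 + 4)*(3/m) = 4*(3/m) = 12/m)
-48224 + l(59, 50 - 40) = -48224 + 12/(50 - 40) = -48224 + 12/10 = -48224 + 12*(1/10) = -48224 + 6/5 = -241114/5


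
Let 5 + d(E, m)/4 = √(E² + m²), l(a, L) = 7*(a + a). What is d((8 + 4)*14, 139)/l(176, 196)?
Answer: -5/616 + √47545/616 ≈ 0.34586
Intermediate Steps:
l(a, L) = 14*a (l(a, L) = 7*(2*a) = 14*a)
d(E, m) = -20 + 4*√(E² + m²)
d((8 + 4)*14, 139)/l(176, 196) = (-20 + 4*√(((8 + 4)*14)² + 139²))/((14*176)) = (-20 + 4*√((12*14)² + 19321))/2464 = (-20 + 4*√(168² + 19321))*(1/2464) = (-20 + 4*√(28224 + 19321))*(1/2464) = (-20 + 4*√47545)*(1/2464) = -5/616 + √47545/616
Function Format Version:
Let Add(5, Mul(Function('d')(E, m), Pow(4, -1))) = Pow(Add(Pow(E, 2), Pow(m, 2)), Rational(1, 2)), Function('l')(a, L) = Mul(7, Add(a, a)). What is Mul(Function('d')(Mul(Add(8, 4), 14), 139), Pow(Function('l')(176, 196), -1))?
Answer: Add(Rational(-5, 616), Mul(Rational(1, 616), Pow(47545, Rational(1, 2)))) ≈ 0.34586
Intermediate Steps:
Function('l')(a, L) = Mul(14, a) (Function('l')(a, L) = Mul(7, Mul(2, a)) = Mul(14, a))
Function('d')(E, m) = Add(-20, Mul(4, Pow(Add(Pow(E, 2), Pow(m, 2)), Rational(1, 2))))
Mul(Function('d')(Mul(Add(8, 4), 14), 139), Pow(Function('l')(176, 196), -1)) = Mul(Add(-20, Mul(4, Pow(Add(Pow(Mul(Add(8, 4), 14), 2), Pow(139, 2)), Rational(1, 2)))), Pow(Mul(14, 176), -1)) = Mul(Add(-20, Mul(4, Pow(Add(Pow(Mul(12, 14), 2), 19321), Rational(1, 2)))), Pow(2464, -1)) = Mul(Add(-20, Mul(4, Pow(Add(Pow(168, 2), 19321), Rational(1, 2)))), Rational(1, 2464)) = Mul(Add(-20, Mul(4, Pow(Add(28224, 19321), Rational(1, 2)))), Rational(1, 2464)) = Mul(Add(-20, Mul(4, Pow(47545, Rational(1, 2)))), Rational(1, 2464)) = Add(Rational(-5, 616), Mul(Rational(1, 616), Pow(47545, Rational(1, 2))))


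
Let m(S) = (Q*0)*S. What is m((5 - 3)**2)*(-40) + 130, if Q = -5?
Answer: 130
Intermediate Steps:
m(S) = 0 (m(S) = (-5*0)*S = 0*S = 0)
m((5 - 3)**2)*(-40) + 130 = 0*(-40) + 130 = 0 + 130 = 130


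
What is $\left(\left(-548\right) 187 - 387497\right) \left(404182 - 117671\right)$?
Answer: $-140382654203$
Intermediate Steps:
$\left(\left(-548\right) 187 - 387497\right) \left(404182 - 117671\right) = \left(-102476 - 387497\right) 286511 = \left(-489973\right) 286511 = -140382654203$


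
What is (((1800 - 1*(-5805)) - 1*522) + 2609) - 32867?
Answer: -23175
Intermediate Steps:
(((1800 - 1*(-5805)) - 1*522) + 2609) - 32867 = (((1800 + 5805) - 522) + 2609) - 32867 = ((7605 - 522) + 2609) - 32867 = (7083 + 2609) - 32867 = 9692 - 32867 = -23175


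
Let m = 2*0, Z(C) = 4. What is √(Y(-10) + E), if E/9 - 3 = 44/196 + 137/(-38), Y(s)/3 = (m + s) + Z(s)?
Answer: 3*I*√168454/266 ≈ 4.6289*I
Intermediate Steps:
m = 0
Y(s) = 12 + 3*s (Y(s) = 3*((0 + s) + 4) = 3*(s + 4) = 3*(4 + s) = 12 + 3*s)
E = -6381/1862 (E = 27 + 9*(44/196 + 137/(-38)) = 27 + 9*(44*(1/196) + 137*(-1/38)) = 27 + 9*(11/49 - 137/38) = 27 + 9*(-6295/1862) = 27 - 56655/1862 = -6381/1862 ≈ -3.4270)
√(Y(-10) + E) = √((12 + 3*(-10)) - 6381/1862) = √((12 - 30) - 6381/1862) = √(-18 - 6381/1862) = √(-39897/1862) = 3*I*√168454/266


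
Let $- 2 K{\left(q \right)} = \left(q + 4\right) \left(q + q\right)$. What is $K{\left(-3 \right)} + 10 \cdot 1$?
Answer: $13$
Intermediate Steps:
$K{\left(q \right)} = - q \left(4 + q\right)$ ($K{\left(q \right)} = - \frac{\left(q + 4\right) \left(q + q\right)}{2} = - \frac{\left(4 + q\right) 2 q}{2} = - \frac{2 q \left(4 + q\right)}{2} = - q \left(4 + q\right)$)
$K{\left(-3 \right)} + 10 \cdot 1 = \left(-1\right) \left(-3\right) \left(4 - 3\right) + 10 \cdot 1 = \left(-1\right) \left(-3\right) 1 + 10 = 3 + 10 = 13$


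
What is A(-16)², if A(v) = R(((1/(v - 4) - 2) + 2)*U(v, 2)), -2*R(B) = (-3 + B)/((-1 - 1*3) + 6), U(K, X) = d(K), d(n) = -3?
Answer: 3249/6400 ≈ 0.50766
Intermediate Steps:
U(K, X) = -3
R(B) = ¾ - B/4 (R(B) = -(-3 + B)/(2*((-1 - 1*3) + 6)) = -(-3 + B)/(2*((-1 - 3) + 6)) = -(-3 + B)/(2*(-4 + 6)) = -(-3 + B)/(2*2) = -(-3/2 + B/2)/2 = ¾ - B/4)
A(v) = ¾ + 3/(4*(-4 + v)) (A(v) = ¾ - ((1/(v - 4) - 2) + 2)*(-3)/4 = ¾ - ((1/(-4 + v) - 2) + 2)*(-3)/4 = ¾ - ((-2 + 1/(-4 + v)) + 2)*(-3)/4 = ¾ - (-3)/(4*(-4 + v)) = ¾ + 3/(4*(-4 + v)))
A(-16)² = (3*(-3 - 16)/(4*(-4 - 16)))² = ((¾)*(-19)/(-20))² = ((¾)*(-1/20)*(-19))² = (57/80)² = 3249/6400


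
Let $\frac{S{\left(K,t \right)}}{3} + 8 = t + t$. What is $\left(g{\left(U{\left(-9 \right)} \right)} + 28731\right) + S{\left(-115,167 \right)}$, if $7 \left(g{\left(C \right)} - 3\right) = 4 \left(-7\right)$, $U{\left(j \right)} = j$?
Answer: $29708$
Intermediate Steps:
$S{\left(K,t \right)} = -24 + 6 t$ ($S{\left(K,t \right)} = -24 + 3 \left(t + t\right) = -24 + 3 \cdot 2 t = -24 + 6 t$)
$g{\left(C \right)} = -1$ ($g{\left(C \right)} = 3 + \frac{4 \left(-7\right)}{7} = 3 + \frac{1}{7} \left(-28\right) = 3 - 4 = -1$)
$\left(g{\left(U{\left(-9 \right)} \right)} + 28731\right) + S{\left(-115,167 \right)} = \left(-1 + 28731\right) + \left(-24 + 6 \cdot 167\right) = 28730 + \left(-24 + 1002\right) = 28730 + 978 = 29708$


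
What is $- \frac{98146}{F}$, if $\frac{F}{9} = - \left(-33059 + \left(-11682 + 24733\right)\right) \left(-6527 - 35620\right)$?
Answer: $\frac{49073}{3794747292} \approx 1.2932 \cdot 10^{-5}$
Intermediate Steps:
$F = -7589494584$ ($F = 9 \left(- \left(-33059 + \left(-11682 + 24733\right)\right) \left(-6527 - 35620\right)\right) = 9 \left(- \left(-33059 + 13051\right) \left(-42147\right)\right) = 9 \left(- \left(-20008\right) \left(-42147\right)\right) = 9 \left(\left(-1\right) 843277176\right) = 9 \left(-843277176\right) = -7589494584$)
$- \frac{98146}{F} = - \frac{98146}{-7589494584} = \left(-98146\right) \left(- \frac{1}{7589494584}\right) = \frac{49073}{3794747292}$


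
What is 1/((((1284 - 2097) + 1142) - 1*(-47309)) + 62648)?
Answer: 1/110286 ≈ 9.0673e-6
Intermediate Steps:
1/((((1284 - 2097) + 1142) - 1*(-47309)) + 62648) = 1/(((-813 + 1142) + 47309) + 62648) = 1/((329 + 47309) + 62648) = 1/(47638 + 62648) = 1/110286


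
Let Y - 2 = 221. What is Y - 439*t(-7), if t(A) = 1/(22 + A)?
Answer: 2906/15 ≈ 193.73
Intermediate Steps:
Y = 223 (Y = 2 + 221 = 223)
Y - 439*t(-7) = 223 - 439/(22 - 7) = 223 - 439/15 = 2906/15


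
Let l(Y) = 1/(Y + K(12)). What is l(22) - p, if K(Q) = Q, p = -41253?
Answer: 1402603/34 ≈ 41253.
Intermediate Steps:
l(Y) = 1/(12 + Y) (l(Y) = 1/(Y + 12) = 1/(12 + Y))
l(22) - p = 1/(12 + 22) - 1*(-41253) = 1/34 + 41253 = 1402603/34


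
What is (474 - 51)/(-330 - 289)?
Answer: -423/619 ≈ -0.68336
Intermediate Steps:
(474 - 51)/(-330 - 289) = 423/(-619) = 423*(-1/619) = -423/619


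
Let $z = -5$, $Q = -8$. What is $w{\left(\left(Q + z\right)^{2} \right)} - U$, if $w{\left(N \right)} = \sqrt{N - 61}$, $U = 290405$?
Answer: $-290405 + 6 \sqrt{3} \approx -2.9039 \cdot 10^{5}$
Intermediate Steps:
$w{\left(N \right)} = \sqrt{-61 + N}$
$w{\left(\left(Q + z\right)^{2} \right)} - U = \sqrt{-61 + \left(-8 - 5\right)^{2}} - 290405 = \sqrt{-61 + \left(-13\right)^{2}} - 290405 = \sqrt{-61 + 169} - 290405 = \sqrt{108} - 290405 = 6 \sqrt{3} - 290405 = -290405 + 6 \sqrt{3}$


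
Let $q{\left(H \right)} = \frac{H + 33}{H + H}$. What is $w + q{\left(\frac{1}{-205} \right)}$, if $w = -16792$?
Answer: $-20174$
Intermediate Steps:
$q{\left(H \right)} = \frac{33 + H}{2 H}$
$w + q{\left(\frac{1}{-205} \right)} = -16792 + \frac{33 + \frac{1}{-205}}{2 \frac{1}{-205}} = -16792 + \frac{33 - \frac{1}{205}}{2 \left(- \frac{1}{205}\right)} = -16792 + \frac{1}{2} \left(-205\right) \frac{6764}{205} = -16792 - 3382 = -20174$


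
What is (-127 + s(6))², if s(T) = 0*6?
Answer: 16129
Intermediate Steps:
s(T) = 0
(-127 + s(6))² = (-127 + 0)² = (-127)² = 16129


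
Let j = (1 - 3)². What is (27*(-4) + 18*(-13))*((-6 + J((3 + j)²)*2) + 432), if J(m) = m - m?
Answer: -145692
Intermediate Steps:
j = 4 (j = (-2)² = 4)
J(m) = 0
(27*(-4) + 18*(-13))*((-6 + J((3 + j)²)*2) + 432) = (27*(-4) + 18*(-13))*((-6 + 0*2) + 432) = (-108 - 234)*((-6 + 0) + 432) = -342*(-6 + 432) = -342*426 = -145692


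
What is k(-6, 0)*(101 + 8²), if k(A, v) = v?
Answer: 0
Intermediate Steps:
k(-6, 0)*(101 + 8²) = 0*(101 + 8²) = 0*(101 + 64) = 0*165 = 0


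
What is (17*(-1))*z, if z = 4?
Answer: -68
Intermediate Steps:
(17*(-1))*z = (17*(-1))*4 = -17*4 = -68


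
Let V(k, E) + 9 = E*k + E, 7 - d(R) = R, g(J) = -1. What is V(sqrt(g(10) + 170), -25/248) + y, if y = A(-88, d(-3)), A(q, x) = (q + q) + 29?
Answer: -19519/124 ≈ -157.41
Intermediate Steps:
d(R) = 7 - R
V(k, E) = -9 + E + E*k (V(k, E) = -9 + (E*k + E) = -9 + (E + E*k) = -9 + E + E*k)
A(q, x) = 29 + 2*q (A(q, x) = 2*q + 29 = 29 + 2*q)
y = -147 (y = 29 + 2*(-88) = 29 - 176 = -147)
V(sqrt(g(10) + 170), -25/248) + y = (-9 - 25/248 + (-25/248)*sqrt(-1 + 170)) - 147 = (-9 - 25*1/248 + (-25*1/248)*sqrt(169)) - 147 = (-9 - 25/248 - 25/248*13) - 147 = (-9 - 25/248 - 325/248) - 147 = -1291/124 - 147 = -19519/124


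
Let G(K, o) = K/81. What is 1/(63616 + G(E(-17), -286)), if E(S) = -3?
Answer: 27/1717631 ≈ 1.5719e-5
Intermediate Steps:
G(K, o) = K/81 (G(K, o) = K*(1/81) = K/81)
1/(63616 + G(E(-17), -286)) = 1/(63616 + (1/81)*(-3)) = 1/(63616 - 1/27) = 1/(1717631/27) = 27/1717631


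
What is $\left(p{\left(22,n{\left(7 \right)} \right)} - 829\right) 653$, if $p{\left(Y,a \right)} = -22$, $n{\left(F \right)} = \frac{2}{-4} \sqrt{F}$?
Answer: $-555703$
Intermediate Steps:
$n{\left(F \right)} = - \frac{\sqrt{F}}{2}$ ($n{\left(F \right)} = 2 \left(- \frac{1}{4}\right) \sqrt{F} = - \frac{\sqrt{F}}{2}$)
$\left(p{\left(22,n{\left(7 \right)} \right)} - 829\right) 653 = \left(-22 - 829\right) 653 = \left(-851\right) 653 = -555703$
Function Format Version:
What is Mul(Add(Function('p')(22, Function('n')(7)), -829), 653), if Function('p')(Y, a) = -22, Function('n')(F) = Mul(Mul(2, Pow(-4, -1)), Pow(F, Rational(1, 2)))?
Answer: -555703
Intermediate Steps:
Function('n')(F) = Mul(Rational(-1, 2), Pow(F, Rational(1, 2))) (Function('n')(F) = Mul(Mul(2, Rational(-1, 4)), Pow(F, Rational(1, 2))) = Mul(Rational(-1, 2), Pow(F, Rational(1, 2))))
Mul(Add(Function('p')(22, Function('n')(7)), -829), 653) = Mul(Add(-22, -829), 653) = Mul(-851, 653) = -555703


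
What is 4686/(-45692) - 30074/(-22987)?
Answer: 633212063/525161002 ≈ 1.2057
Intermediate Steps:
4686/(-45692) - 30074/(-22987) = 4686*(-1/45692) - 30074*(-1/22987) = -2343/22846 + 30074/22987 = 633212063/525161002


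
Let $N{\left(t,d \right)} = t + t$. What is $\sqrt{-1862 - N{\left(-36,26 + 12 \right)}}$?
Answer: $i \sqrt{1790} \approx 42.308 i$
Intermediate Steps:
$N{\left(t,d \right)} = 2 t$
$\sqrt{-1862 - N{\left(-36,26 + 12 \right)}} = \sqrt{-1862 - 2 \left(-36\right)} = \sqrt{-1862 - -72} = \sqrt{-1862 + 72} = \sqrt{-1790} = i \sqrt{1790}$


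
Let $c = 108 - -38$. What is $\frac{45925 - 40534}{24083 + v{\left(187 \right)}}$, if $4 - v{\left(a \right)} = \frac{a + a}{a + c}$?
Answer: $\frac{1795203}{8020597} \approx 0.22382$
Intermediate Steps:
$c = 146$ ($c = 108 + 38 = 146$)
$v{\left(a \right)} = 4 - \frac{2 a}{146 + a}$ ($v{\left(a \right)} = 4 - \frac{a + a}{a + 146} = 4 - \frac{2 a}{146 + a}$)
$\frac{45925 - 40534}{24083 + v{\left(187 \right)}} = \frac{45925 - 40534}{24083 + \frac{2 \left(292 + 187\right)}{146 + 187}} = \frac{5391}{24083 + 2 \cdot \frac{1}{333} \cdot 479} = \frac{5391}{24083 + \frac{958}{333}} = \frac{5391}{\frac{8020597}{333}} = 5391 \cdot \frac{333}{8020597} = \frac{1795203}{8020597}$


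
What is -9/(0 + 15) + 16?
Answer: 77/5 ≈ 15.400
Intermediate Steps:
-9/(0 + 15) + 16 = -9/15 + 16 = (1/15)*(-9) + 16 = -⅗ + 16 = 77/5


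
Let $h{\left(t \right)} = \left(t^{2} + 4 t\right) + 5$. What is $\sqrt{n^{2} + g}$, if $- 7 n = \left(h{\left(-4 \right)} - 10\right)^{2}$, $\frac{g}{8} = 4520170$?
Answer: $\frac{3 \sqrt{196878585}}{7} \approx 6013.4$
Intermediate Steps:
$g = 36161360$ ($g = 8 \cdot 4520170 = 36161360$)
$h{\left(t \right)} = 5 + t^{2} + 4 t$
$n = - \frac{25}{7}$ ($n = - \frac{\left(\left(5 + \left(-4\right)^{2} + 4 \left(-4\right)\right) - 10\right)^{2}}{7} = - \frac{\left(\left(5 + 16 - 16\right) - 10\right)^{2}}{7} = - \frac{\left(5 - 10\right)^{2}}{7} = - \frac{\left(-5\right)^{2}}{7} = \left(- \frac{1}{7}\right) 25 = - \frac{25}{7} \approx -3.5714$)
$\sqrt{n^{2} + g} = \sqrt{\left(- \frac{25}{7}\right)^{2} + 36161360} = \sqrt{\frac{625}{49} + 36161360} = \sqrt{\frac{1771907265}{49}} = \frac{3 \sqrt{196878585}}{7}$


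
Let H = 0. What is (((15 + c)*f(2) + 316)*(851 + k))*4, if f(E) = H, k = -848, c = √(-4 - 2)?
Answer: 3792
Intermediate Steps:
c = I*√6 (c = √(-6) = I*√6 ≈ 2.4495*I)
f(E) = 0
(((15 + c)*f(2) + 316)*(851 + k))*4 = (((15 + I*√6)*0 + 316)*(851 - 848))*4 = ((0 + 316)*3)*4 = (316*3)*4 = 948*4 = 3792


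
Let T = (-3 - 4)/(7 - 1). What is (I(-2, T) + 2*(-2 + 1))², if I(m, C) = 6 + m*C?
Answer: 361/9 ≈ 40.111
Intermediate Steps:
T = -7/6 ≈ -1.1667
I(m, C) = 6 + C*m
(I(-2, T) + 2*(-2 + 1))² = ((6 - 7/6*(-2)) + 2*(-2 + 1))² = ((6 + 7/3) + 2*(-1))² = (25/3 - 2)² = (19/3)² = 361/9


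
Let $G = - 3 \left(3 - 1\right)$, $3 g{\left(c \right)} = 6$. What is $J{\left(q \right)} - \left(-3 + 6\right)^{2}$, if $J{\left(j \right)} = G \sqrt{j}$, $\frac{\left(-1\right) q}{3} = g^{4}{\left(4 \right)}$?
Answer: $-9 - 24 i \sqrt{3} \approx -9.0 - 41.569 i$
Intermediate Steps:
$g{\left(c \right)} = 2$ ($g{\left(c \right)} = \frac{1}{3} \cdot 6 = 2$)
$G = -6$ ($G = \left(-3\right) 2 = -6$)
$q = -48$ ($q = - 3 \cdot 2^{4} = \left(-3\right) 16 = -48$)
$J{\left(j \right)} = - 6 \sqrt{j}$
$J{\left(q \right)} - \left(-3 + 6\right)^{2} = - 6 \sqrt{-48} - \left(-3 + 6\right)^{2} = - 6 \cdot 4 i \sqrt{3} - 3^{2} = - 24 i \sqrt{3} - 9 = -9 - 24 i \sqrt{3}$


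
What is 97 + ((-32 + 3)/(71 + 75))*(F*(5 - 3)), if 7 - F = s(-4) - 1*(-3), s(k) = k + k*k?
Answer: 7313/73 ≈ 100.18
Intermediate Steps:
s(k) = k + k²
F = -8 (F = 7 - (-4*(1 - 4) - 1*(-3)) = 7 - (-4*(-3) + 3) = 7 - (12 + 3) = 7 - 1*15 = 7 - 15 = -8)
97 + ((-32 + 3)/(71 + 75))*(F*(5 - 3)) = 97 + ((-32 + 3)/(71 + 75))*(-8*(5 - 3)) = 97 + (-29/146)*(-8*2) = 97 - 29*1/146*(-16) = 97 - 29/146*(-16) = 97 + 232/73 = 7313/73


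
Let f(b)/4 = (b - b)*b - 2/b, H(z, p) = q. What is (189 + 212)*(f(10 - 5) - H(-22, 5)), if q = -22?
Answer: 40902/5 ≈ 8180.4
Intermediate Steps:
H(z, p) = -22
f(b) = -8/b (f(b) = 4*((b - b)*b - 2/b) = 4*(0*b - 2/b) = 4*(0 - 2/b) = 4*(-2/b) = -8/b)
(189 + 212)*(f(10 - 5) - H(-22, 5)) = (189 + 212)*(-8/(10 - 5) - 1*(-22)) = 401*(-8/5 + 22) = 401*(102/5) = 40902/5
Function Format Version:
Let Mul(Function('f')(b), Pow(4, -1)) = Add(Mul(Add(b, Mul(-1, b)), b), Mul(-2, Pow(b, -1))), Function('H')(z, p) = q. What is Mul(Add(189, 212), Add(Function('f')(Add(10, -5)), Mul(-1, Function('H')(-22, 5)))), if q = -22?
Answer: Rational(40902, 5) ≈ 8180.4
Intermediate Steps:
Function('H')(z, p) = -22
Function('f')(b) = Mul(-8, Pow(b, -1)) (Function('f')(b) = Mul(4, Add(Mul(Add(b, Mul(-1, b)), b), Mul(-2, Pow(b, -1)))) = Mul(4, Add(Mul(0, b), Mul(-2, Pow(b, -1)))) = Mul(4, Add(0, Mul(-2, Pow(b, -1)))) = Mul(4, Mul(-2, Pow(b, -1))) = Mul(-8, Pow(b, -1)))
Mul(Add(189, 212), Add(Function('f')(Add(10, -5)), Mul(-1, Function('H')(-22, 5)))) = Mul(Add(189, 212), Add(Mul(-8, Pow(Add(10, -5), -1)), Mul(-1, -22))) = Mul(401, Add(Mul(-8, Pow(5, -1)), 22)) = Mul(401, Add(Mul(-8, Rational(1, 5)), 22)) = Mul(401, Add(Rational(-8, 5), 22)) = Mul(401, Rational(102, 5)) = Rational(40902, 5)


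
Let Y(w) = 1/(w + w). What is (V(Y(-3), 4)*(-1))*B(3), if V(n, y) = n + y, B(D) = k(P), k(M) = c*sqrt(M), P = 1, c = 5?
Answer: -115/6 ≈ -19.167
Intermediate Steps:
k(M) = 5*sqrt(M)
B(D) = 5 (B(D) = 5*sqrt(1) = 5*1 = 5)
Y(w) = 1/(2*w)
(V(Y(-3), 4)*(-1))*B(3) = (((1/2)/(-3) + 4)*(-1))*5 = (((1/2)*(-1/3) + 4)*(-1))*5 = ((-1/6 + 4)*(-1))*5 = ((23/6)*(-1))*5 = -23/6*5 = -115/6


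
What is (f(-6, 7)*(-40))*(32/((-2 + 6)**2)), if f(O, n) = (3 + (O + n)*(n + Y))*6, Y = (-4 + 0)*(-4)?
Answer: -12480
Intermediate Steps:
Y = 16 (Y = -4*(-4) = 16)
f(O, n) = 18 + 6*(16 + n)*(O + n) (f(O, n) = (3 + (O + n)*(n + 16))*6 = (3 + (O + n)*(16 + n))*6 = (3 + (16 + n)*(O + n))*6 = 18 + 6*(16 + n)*(O + n))
(f(-6, 7)*(-40))*(32/((-2 + 6)**2)) = ((18 + 6*7**2 + 96*(-6) + 96*7 + 6*(-6)*7)*(-40))*(32/((-2 + 6)**2)) = ((18 + 6*49 - 576 + 672 - 252)*(-40))*(32/(4**2)) = ((18 + 294 - 576 + 672 - 252)*(-40))*(32/16) = (156*(-40))*(32*(1/16)) = -6240*2 = -12480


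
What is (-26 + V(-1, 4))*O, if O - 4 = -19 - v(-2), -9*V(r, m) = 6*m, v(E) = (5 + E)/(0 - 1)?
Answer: 344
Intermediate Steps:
v(E) = -5 - E (v(E) = (5 + E)/(-1) = (5 + E)*(-1) = -5 - E)
V(r, m) = -2*m/3
O = -12 (O = 4 + (-19 - (-5 - 1*(-2))) = 4 + (-19 - (-5 + 2)) = 4 + (-19 - 1*(-3)) = 4 + (-19 + 3) = 4 - 16 = -12)
(-26 + V(-1, 4))*O = (-26 - ⅔*4)*(-12) = (-26 - 8/3)*(-12) = -86/3*(-12) = 344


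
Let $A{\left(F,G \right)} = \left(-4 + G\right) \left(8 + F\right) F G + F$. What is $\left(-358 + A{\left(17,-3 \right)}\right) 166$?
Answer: $1424944$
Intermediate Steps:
$A{\left(F,G \right)} = F + F G \left(-4 + G\right) \left(8 + F\right)$ ($A{\left(F,G \right)} = F \left(-4 + G\right) \left(8 + F\right) G + F = F G \left(-4 + G\right) \left(8 + F\right) + F = F + F G \left(-4 + G\right) \left(8 + F\right)$)
$\left(-358 + A{\left(17,-3 \right)}\right) 166 = \left(-358 + 17 \left(1 - -96 + 8 \left(-3\right)^{2} + 17 \left(-3\right)^{2} - 68 \left(-3\right)\right)\right) 166 = \left(-358 + 17 \left(1 + 96 + 8 \cdot 9 + 17 \cdot 9 + 204\right)\right) 166 = \left(-358 + 17 \left(1 + 96 + 72 + 153 + 204\right)\right) 166 = \left(-358 + 17 \cdot 526\right) 166 = \left(-358 + 8942\right) 166 = 8584 \cdot 166 = 1424944$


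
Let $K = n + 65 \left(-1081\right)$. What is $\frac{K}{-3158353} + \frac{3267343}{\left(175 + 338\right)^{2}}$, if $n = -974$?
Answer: $\frac{10338170462470}{831180600657} \approx 12.438$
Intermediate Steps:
$K = -71239$ ($K = -974 + 65 \left(-1081\right) = -974 - 70265 = -71239$)
$\frac{K}{-3158353} + \frac{3267343}{\left(175 + 338\right)^{2}} = - \frac{71239}{-3158353} + \frac{3267343}{\left(175 + 338\right)^{2}} = \left(-71239\right) \left(- \frac{1}{3158353}\right) + \frac{3267343}{513^{2}} = \frac{71239}{3158353} + \frac{3267343}{263169} = \frac{10338170462470}{831180600657}$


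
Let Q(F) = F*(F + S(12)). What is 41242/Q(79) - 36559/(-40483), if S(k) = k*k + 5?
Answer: 1164050297/364589898 ≈ 3.1928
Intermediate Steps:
S(k) = 5 + k² (S(k) = k² + 5 = 5 + k²)
Q(F) = F*(149 + F) (Q(F) = F*(F + (5 + 12²)) = F*(F + (5 + 144)) = F*(F + 149) = F*(149 + F))
41242/Q(79) - 36559/(-40483) = 41242/((79*(149 + 79))) - 36559/(-40483) = 41242/((79*228)) - 36559*(-1/40483) = 41242/18012 + 36559/40483 = 41242*(1/18012) + 36559/40483 = 20621/9006 + 36559/40483 = 1164050297/364589898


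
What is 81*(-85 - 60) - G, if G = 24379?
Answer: -36124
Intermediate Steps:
81*(-85 - 60) - G = 81*(-85 - 60) - 1*24379 = 81*(-145) - 24379 = -11745 - 24379 = -36124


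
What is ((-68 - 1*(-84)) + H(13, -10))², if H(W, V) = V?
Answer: 36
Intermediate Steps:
((-68 - 1*(-84)) + H(13, -10))² = ((-68 - 1*(-84)) - 10)² = ((-68 + 84) - 10)² = (16 - 10)² = 6² = 36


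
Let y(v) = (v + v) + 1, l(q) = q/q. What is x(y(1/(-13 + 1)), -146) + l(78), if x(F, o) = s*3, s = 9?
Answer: 28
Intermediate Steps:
l(q) = 1
y(v) = 1 + 2*v (y(v) = 2*v + 1 = 1 + 2*v)
x(F, o) = 27 (x(F, o) = 9*3 = 27)
x(y(1/(-13 + 1)), -146) + l(78) = 27 + 1 = 28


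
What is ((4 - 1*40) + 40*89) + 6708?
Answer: 10232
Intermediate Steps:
((4 - 1*40) + 40*89) + 6708 = ((4 - 40) + 3560) + 6708 = (-36 + 3560) + 6708 = 3524 + 6708 = 10232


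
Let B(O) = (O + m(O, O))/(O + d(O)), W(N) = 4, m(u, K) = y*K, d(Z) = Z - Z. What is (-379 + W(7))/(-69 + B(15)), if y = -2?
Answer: 75/14 ≈ 5.3571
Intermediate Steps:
d(Z) = 0
m(u, K) = -2*K
B(O) = -1 (B(O) = (O - 2*O)/(O + 0) = (-O)/O = -1)
(-379 + W(7))/(-69 + B(15)) = (-379 + 4)/(-69 - 1) = -375/(-70) = -375*(-1/70) = 75/14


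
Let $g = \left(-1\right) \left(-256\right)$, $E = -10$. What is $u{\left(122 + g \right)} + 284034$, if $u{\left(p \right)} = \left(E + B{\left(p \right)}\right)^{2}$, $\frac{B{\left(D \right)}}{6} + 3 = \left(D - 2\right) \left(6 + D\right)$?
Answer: $750434392210$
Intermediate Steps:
$g = 256$
$B{\left(D \right)} = -18 + 6 \left(-2 + D\right) \left(6 + D\right)$ ($B{\left(D \right)} = -18 + 6 \left(D - 2\right) \left(6 + D\right) = -18 + 6 \left(-2 + D\right) \left(6 + D\right)$)
$u{\left(p \right)} = \left(-100 + 6 p^{2} + 24 p\right)^{2}$ ($u{\left(p \right)} = \left(-10 + \left(-90 + 6 p^{2} + 24 p\right)\right)^{2} = \left(-100 + 6 p^{2} + 24 p\right)^{2}$)
$u{\left(122 + g \right)} + 284034 = 4 \left(-50 + 3 \left(122 + 256\right)^{2} + 12 \left(122 + 256\right)\right)^{2} + 284034 = 4 \left(-50 + 3 \cdot 378^{2} + 12 \cdot 378\right)^{2} + 284034 = 4 \left(-50 + 3 \cdot 142884 + 4536\right)^{2} + 284034 = 4 \left(-50 + 428652 + 4536\right)^{2} + 284034 = 4 \cdot 433138^{2} + 284034 = 4 \cdot 187608527044 + 284034 = 750434108176 + 284034 = 750434392210$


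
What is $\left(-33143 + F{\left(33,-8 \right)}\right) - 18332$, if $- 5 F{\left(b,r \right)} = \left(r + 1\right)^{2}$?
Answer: $- \frac{257424}{5} \approx -51485.0$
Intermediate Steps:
$F{\left(b,r \right)} = - \frac{\left(1 + r\right)^{2}}{5}$ ($F{\left(b,r \right)} = - \frac{\left(r + 1\right)^{2}}{5} = - \frac{\left(1 + r\right)^{2}}{5}$)
$\left(-33143 + F{\left(33,-8 \right)}\right) - 18332 = \left(-33143 - \frac{\left(1 - 8\right)^{2}}{5}\right) - 18332 = \left(-33143 - \frac{\left(-7\right)^{2}}{5}\right) - 18332 = \left(-33143 - \frac{49}{5}\right) - 18332 = - \frac{165764}{5} - 18332 = - \frac{257424}{5}$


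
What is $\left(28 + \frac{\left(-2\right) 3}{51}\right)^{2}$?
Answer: $\frac{224676}{289} \approx 777.43$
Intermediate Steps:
$\left(28 + \frac{\left(-2\right) 3}{51}\right)^{2} = \left(28 - \frac{2}{17}\right)^{2} = \left(\frac{474}{17}\right)^{2} = \frac{224676}{289}$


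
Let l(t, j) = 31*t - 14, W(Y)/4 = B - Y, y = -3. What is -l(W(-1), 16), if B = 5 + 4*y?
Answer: 758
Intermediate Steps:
B = -7 (B = 5 + 4*(-3) = 5 - 12 = -7)
W(Y) = -28 - 4*Y (W(Y) = 4*(-7 - Y) = -28 - 4*Y)
l(t, j) = -14 + 31*t
-l(W(-1), 16) = -(-14 + 31*(-28 - 4*(-1))) = -(-14 + 31*(-28 + 4)) = -(-14 + 31*(-24)) = -(-14 - 744) = -1*(-758) = 758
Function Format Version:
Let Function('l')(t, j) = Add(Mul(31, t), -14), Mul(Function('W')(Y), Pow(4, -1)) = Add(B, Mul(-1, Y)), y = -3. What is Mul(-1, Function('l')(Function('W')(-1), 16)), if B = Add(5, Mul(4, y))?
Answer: 758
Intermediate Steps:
B = -7 (B = Add(5, Mul(4, -3)) = Add(5, -12) = -7)
Function('W')(Y) = Add(-28, Mul(-4, Y)) (Function('W')(Y) = Mul(4, Add(-7, Mul(-1, Y))) = Add(-28, Mul(-4, Y)))
Function('l')(t, j) = Add(-14, Mul(31, t))
Mul(-1, Function('l')(Function('W')(-1), 16)) = Mul(-1, Add(-14, Mul(31, Add(-28, Mul(-4, -1))))) = Mul(-1, Add(-14, Mul(31, Add(-28, 4)))) = Mul(-1, Add(-14, Mul(31, -24))) = Mul(-1, Add(-14, -744)) = Mul(-1, -758) = 758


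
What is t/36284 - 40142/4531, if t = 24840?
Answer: -335990572/41100701 ≈ -8.1748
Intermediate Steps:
t/36284 - 40142/4531 = 24840/36284 - 40142/4531 = 24840*(1/36284) - 40142*1/4531 = 6210/9071 - 40142/4531 = -335990572/41100701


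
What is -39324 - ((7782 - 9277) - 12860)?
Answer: -24969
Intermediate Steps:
-39324 - ((7782 - 9277) - 12860) = -39324 - (-1495 - 12860) = -39324 - 1*(-14355) = -39324 + 14355 = -24969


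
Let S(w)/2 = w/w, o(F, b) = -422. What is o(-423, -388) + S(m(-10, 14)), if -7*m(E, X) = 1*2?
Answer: -420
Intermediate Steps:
m(E, X) = -2/7
S(w) = 2 (S(w) = 2*(w/w) = 2*1 = 2)
o(-423, -388) + S(m(-10, 14)) = -422 + 2 = -420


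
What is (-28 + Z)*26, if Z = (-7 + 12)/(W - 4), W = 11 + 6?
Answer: -718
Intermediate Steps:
W = 17
Z = 5/13 (Z = (-7 + 12)/(17 - 4) = 5/13 ≈ 0.38462)
(-28 + Z)*26 = (-28 + 5/13)*26 = -359/13*26 = -718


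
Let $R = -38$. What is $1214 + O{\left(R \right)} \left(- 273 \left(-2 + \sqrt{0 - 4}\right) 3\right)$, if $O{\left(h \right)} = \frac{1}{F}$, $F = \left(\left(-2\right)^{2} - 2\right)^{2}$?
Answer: $\frac{3247}{2} - \frac{819 i}{2} \approx 1623.5 - 409.5 i$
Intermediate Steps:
$F = 4$ ($F = \left(4 - 2\right)^{2} = 2^{2} = 4$)
$O{\left(h \right)} = \frac{1}{4}$
$1214 + O{\left(R \right)} \left(- 273 \left(-2 + \sqrt{0 - 4}\right) 3\right) = 1214 + \frac{\left(-273\right) \left(-2 + \sqrt{0 - 4}\right) 3}{4} = 1214 + \frac{\left(-273\right) \left(-2 + \sqrt{-4}\right) 3}{4} = 1214 + \frac{\left(-273\right) \left(-2 + 2 i\right) 3}{4} = 1214 + \frac{\left(-273\right) \left(-6 + 6 i\right)}{4} = 1214 + \frac{1638 - 1638 i}{4} = 1214 + \left(\frac{819}{2} - \frac{819 i}{2}\right) = \frac{3247}{2} - \frac{819 i}{2}$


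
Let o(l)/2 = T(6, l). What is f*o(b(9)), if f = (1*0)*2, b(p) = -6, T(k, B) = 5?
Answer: 0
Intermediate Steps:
o(l) = 10 (o(l) = 2*5 = 10)
f = 0 (f = 0*2 = 0)
f*o(b(9)) = 0*10 = 0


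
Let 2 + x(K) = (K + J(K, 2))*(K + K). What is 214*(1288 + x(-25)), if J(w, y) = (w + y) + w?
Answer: 1056304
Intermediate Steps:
J(w, y) = y + 2*w
x(K) = -2 + 2*K*(2 + 3*K) (x(K) = -2 + (K + (2 + 2*K))*(K + K) = -2 + (2 + 3*K)*(2*K) = -2 + 2*K*(2 + 3*K))
214*(1288 + x(-25)) = 214*(1288 + (-2 + 4*(-25) + 6*(-25)**2)) = 214*(1288 + (-2 - 100 + 6*625)) = 214*(1288 + (-2 - 100 + 3750)) = 214*(1288 + 3648) = 214*4936 = 1056304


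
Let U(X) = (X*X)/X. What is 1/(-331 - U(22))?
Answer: -1/353 ≈ -0.0028329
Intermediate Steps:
U(X) = X (U(X) = X**2/X = X)
1/(-331 - U(22)) = 1/(-331 - 1*22) = 1/(-331 - 22) = 1/(-353) = -1/353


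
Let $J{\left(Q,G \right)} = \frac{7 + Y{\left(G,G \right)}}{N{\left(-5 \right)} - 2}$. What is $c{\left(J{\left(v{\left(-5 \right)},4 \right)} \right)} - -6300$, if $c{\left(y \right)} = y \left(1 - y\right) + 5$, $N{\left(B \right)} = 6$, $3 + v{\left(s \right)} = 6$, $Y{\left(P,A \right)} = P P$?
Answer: $\frac{100443}{16} \approx 6277.7$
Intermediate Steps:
$Y{\left(P,A \right)} = P^{2}$
$v{\left(s \right)} = 3$ ($v{\left(s \right)} = -3 + 6 = 3$)
$J{\left(Q,G \right)} = \frac{7}{4} + \frac{G^{2}}{4}$ ($J{\left(Q,G \right)} = \frac{7 + G^{2}}{6 - 2} = \frac{7 + G^{2}}{4} = \left(7 + G^{2}\right) \frac{1}{4} = \frac{7}{4} + \frac{G^{2}}{4}$)
$c{\left(y \right)} = 5 + y \left(1 - y\right)$
$c{\left(J{\left(v{\left(-5 \right)},4 \right)} \right)} - -6300 = \left(5 + \left(\frac{7}{4} + \frac{4^{2}}{4}\right) - \left(\frac{7}{4} + \frac{4^{2}}{4}\right)^{2}\right) - -6300 = \left(5 + \left(\frac{7}{4} + \frac{1}{4} \cdot 16\right) - \left(\frac{7}{4} + \frac{1}{4} \cdot 16\right)^{2}\right) + 6300 = \left(5 + \left(\frac{7}{4} + 4\right) - \left(\frac{7}{4} + 4\right)^{2}\right) + 6300 = \left(5 + \frac{23}{4} - \left(\frac{23}{4}\right)^{2}\right) + 6300 = \left(5 + \frac{23}{4} - \frac{529}{16}\right) + 6300 = - \frac{357}{16} + 6300 = \frac{100443}{16}$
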